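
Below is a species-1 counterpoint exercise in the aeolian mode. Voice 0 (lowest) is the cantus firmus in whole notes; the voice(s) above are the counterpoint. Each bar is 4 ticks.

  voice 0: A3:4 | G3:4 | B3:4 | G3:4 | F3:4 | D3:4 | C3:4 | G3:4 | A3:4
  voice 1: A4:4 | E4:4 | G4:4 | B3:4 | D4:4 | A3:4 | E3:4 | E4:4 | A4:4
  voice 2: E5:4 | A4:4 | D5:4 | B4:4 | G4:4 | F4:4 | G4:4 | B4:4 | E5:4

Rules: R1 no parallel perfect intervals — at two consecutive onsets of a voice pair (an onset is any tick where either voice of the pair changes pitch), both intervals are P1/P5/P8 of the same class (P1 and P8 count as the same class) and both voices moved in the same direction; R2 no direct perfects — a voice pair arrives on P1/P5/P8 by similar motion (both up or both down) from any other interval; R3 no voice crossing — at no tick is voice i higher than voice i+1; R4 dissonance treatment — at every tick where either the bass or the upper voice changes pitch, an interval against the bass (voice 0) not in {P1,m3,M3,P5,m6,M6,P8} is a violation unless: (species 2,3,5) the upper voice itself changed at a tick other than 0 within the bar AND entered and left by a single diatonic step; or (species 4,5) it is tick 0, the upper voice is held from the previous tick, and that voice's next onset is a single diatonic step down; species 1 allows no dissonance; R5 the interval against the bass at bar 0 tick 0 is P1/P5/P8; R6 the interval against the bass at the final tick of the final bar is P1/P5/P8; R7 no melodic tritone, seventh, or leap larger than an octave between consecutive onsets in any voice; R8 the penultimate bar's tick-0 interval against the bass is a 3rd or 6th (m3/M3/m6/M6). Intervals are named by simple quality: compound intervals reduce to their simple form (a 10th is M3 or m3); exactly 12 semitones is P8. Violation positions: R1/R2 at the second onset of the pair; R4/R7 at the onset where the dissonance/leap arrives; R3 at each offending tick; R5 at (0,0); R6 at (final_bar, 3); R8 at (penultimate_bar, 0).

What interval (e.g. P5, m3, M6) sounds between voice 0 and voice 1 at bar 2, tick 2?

m6

voice 0=B3 voice 1=G4 -> m6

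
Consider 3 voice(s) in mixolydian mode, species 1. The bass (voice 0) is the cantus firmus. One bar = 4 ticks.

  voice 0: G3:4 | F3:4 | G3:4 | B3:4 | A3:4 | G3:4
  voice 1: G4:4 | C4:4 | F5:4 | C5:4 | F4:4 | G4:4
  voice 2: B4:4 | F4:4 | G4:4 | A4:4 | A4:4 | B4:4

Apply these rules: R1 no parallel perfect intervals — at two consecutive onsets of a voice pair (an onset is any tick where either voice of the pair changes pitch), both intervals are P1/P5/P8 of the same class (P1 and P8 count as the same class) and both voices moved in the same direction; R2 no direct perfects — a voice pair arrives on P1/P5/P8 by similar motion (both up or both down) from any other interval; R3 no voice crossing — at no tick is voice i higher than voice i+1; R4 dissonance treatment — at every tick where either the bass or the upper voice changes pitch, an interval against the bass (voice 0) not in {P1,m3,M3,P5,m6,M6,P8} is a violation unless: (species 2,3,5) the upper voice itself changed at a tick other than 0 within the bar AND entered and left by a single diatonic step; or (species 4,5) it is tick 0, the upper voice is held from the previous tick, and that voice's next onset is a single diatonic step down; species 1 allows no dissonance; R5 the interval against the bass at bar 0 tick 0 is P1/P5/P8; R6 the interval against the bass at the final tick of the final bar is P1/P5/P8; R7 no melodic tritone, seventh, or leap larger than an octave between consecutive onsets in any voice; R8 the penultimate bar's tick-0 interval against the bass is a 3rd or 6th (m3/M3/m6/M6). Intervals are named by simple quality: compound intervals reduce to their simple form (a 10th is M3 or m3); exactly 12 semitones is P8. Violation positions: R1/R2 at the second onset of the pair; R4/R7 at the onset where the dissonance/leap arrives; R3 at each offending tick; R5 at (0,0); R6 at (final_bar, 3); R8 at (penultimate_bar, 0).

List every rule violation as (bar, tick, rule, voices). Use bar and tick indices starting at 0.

bar 0: v0=G3 v1=G4 v2=B4 downbeat M3
bar 1: v0=F3 v1=C4 v2=F4 downbeat P8
bar 2: v0=G3 v1=F5 v2=G4 downbeat P8
bar 3: v0=B3 v1=C5 v2=A4 downbeat m7
bar 4: v0=A3 v1=F4 v2=A4 downbeat P8
bar 5: v0=G3 v1=G4 v2=B4 downbeat M3
  -> R5 @ bar 0 tick 0 v(0, 2): opens on M3
  -> R2 @ bar 1 tick 0 v(0, 1): G3/G4 P8 -> F3/C4 P5 similar
  -> R2 @ bar 1 tick 0 v(0, 2): G3/B4 M3 -> F3/F4 P8 similar
  -> R7 @ bar 1 tick 0 v(2,): B4->F4 leap 6st
  -> R1 @ bar 2 tick 0 v(0, 2): F3/F4 P8 -> G3/G4 P8 similar
  -> R3 @ bar 2 tick 0 v(1, 2): F5 above G4
  -> R4 @ bar 2 tick 0 v(0, 1): G3/F5 m7 untreated
  -> R7 @ bar 2 tick 0 v(1,): C4->F5 leap 17st
  -> R3 @ bar 2 tick 1 v(1, 2): F5 above G4
  -> R3 @ bar 2 tick 2 v(1, 2): F5 above G4
  -> R3 @ bar 2 tick 3 v(1, 2): F5 above G4
  -> R3 @ bar 3 tick 0 v(1, 2): C5 above A4
  -> R4 @ bar 3 tick 0 v(0, 1): B3/C5 m2 untreated
  -> R4 @ bar 3 tick 0 v(0, 2): B3/A4 m7 untreated
  -> R3 @ bar 3 tick 1 v(1, 2): C5 above A4
  -> R3 @ bar 3 tick 2 v(1, 2): C5 above A4
  -> R3 @ bar 3 tick 3 v(1, 2): C5 above A4
  -> R8 @ bar 4 tick 0 v(0, 2): penult P8 not 3rd/6th
  -> R6 @ bar 5 tick 3 v(0, 2): closes on M3

(0, 0, R5, (0, 2))
(1, 0, R2, (0, 1))
(1, 0, R2, (0, 2))
(1, 0, R7, (2,))
(2, 0, R1, (0, 2))
(2, 0, R3, (1, 2))
(2, 0, R4, (0, 1))
(2, 0, R7, (1,))
(2, 1, R3, (1, 2))
(2, 2, R3, (1, 2))
(2, 3, R3, (1, 2))
(3, 0, R3, (1, 2))
(3, 0, R4, (0, 1))
(3, 0, R4, (0, 2))
(3, 1, R3, (1, 2))
(3, 2, R3, (1, 2))
(3, 3, R3, (1, 2))
(4, 0, R8, (0, 2))
(5, 3, R6, (0, 2))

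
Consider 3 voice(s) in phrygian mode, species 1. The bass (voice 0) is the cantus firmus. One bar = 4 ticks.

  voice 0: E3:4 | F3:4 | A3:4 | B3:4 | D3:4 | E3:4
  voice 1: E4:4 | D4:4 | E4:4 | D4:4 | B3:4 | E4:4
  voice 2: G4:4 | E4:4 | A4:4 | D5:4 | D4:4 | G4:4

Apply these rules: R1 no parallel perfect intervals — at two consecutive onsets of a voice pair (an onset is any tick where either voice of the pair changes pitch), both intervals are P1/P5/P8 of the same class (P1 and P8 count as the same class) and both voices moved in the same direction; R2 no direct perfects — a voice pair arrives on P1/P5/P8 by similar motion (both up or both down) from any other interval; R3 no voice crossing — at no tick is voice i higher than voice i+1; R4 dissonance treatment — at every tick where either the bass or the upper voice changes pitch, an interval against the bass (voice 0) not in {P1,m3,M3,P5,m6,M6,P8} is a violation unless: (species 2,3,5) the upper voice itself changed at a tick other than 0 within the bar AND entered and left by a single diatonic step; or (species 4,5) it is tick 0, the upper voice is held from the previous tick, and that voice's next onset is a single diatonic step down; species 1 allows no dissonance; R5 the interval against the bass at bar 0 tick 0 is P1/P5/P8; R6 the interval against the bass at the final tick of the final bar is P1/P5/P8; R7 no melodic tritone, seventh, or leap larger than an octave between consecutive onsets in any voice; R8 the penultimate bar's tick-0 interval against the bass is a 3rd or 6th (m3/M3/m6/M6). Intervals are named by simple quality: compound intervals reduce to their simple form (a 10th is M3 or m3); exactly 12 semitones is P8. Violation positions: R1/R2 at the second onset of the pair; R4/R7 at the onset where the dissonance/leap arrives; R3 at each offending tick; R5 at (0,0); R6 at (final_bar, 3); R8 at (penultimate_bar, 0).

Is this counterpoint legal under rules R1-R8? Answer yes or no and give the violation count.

No (8 violations)

bar 0: v0=E3 v1=E4 v2=G4 (m3)
bar 1: v0=F3 v1=D4 v2=E4 (M7)
bar 2: v0=A3 v1=E4 v2=A4 (P8)
bar 3: v0=B3 v1=D4 v2=D5 (m3)
bar 4: v0=D3 v1=B3 v2=D4 (P8)
bar 5: v0=E3 v1=E4 v2=G4 (m3)
  R5 @ bar0.0: opens on m3
  R4 @ bar1.0: F3/E4 M7 untreated
  R2 @ bar2.0: F3/D4 M6 -> A3/E4 P5 similar
  R2 @ bar2.0: F3/E4 M7 -> A3/A4 P8 similar
  R2 @ bar4.0: B3/D5 m3 -> D3/D4 P8 similar
  R8 @ bar4.0: penult P8 not 3rd/6th
  R2 @ bar5.0: D3/B3 M6 -> E3/E4 P8 similar
  R6 @ bar5.3: closes on m3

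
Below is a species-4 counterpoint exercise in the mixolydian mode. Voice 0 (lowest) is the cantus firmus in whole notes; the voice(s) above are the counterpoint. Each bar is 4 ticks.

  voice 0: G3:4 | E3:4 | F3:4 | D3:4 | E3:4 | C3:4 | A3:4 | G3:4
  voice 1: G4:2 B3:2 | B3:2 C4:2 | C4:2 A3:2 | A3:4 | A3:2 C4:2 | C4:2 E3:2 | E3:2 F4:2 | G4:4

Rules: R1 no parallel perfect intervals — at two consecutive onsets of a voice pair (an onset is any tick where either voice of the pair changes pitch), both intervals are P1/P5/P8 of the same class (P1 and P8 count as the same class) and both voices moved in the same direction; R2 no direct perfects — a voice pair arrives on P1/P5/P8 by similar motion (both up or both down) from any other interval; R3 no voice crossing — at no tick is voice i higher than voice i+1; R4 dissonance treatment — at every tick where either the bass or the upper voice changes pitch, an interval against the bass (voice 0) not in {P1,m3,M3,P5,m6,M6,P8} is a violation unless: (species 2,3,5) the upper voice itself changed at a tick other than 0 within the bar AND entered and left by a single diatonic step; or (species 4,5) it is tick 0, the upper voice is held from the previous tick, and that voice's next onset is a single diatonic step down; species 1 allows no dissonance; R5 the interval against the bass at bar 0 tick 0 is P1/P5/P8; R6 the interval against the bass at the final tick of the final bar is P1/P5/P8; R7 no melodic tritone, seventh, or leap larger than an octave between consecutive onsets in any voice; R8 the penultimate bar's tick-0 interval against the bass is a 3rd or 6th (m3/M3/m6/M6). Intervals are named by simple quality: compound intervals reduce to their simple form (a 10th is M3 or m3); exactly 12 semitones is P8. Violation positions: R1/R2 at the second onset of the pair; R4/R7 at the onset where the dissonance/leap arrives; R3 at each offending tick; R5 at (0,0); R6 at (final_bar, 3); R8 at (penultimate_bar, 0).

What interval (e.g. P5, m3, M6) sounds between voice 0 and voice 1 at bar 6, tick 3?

voice 0=A3 voice 1=F4 -> m6

m6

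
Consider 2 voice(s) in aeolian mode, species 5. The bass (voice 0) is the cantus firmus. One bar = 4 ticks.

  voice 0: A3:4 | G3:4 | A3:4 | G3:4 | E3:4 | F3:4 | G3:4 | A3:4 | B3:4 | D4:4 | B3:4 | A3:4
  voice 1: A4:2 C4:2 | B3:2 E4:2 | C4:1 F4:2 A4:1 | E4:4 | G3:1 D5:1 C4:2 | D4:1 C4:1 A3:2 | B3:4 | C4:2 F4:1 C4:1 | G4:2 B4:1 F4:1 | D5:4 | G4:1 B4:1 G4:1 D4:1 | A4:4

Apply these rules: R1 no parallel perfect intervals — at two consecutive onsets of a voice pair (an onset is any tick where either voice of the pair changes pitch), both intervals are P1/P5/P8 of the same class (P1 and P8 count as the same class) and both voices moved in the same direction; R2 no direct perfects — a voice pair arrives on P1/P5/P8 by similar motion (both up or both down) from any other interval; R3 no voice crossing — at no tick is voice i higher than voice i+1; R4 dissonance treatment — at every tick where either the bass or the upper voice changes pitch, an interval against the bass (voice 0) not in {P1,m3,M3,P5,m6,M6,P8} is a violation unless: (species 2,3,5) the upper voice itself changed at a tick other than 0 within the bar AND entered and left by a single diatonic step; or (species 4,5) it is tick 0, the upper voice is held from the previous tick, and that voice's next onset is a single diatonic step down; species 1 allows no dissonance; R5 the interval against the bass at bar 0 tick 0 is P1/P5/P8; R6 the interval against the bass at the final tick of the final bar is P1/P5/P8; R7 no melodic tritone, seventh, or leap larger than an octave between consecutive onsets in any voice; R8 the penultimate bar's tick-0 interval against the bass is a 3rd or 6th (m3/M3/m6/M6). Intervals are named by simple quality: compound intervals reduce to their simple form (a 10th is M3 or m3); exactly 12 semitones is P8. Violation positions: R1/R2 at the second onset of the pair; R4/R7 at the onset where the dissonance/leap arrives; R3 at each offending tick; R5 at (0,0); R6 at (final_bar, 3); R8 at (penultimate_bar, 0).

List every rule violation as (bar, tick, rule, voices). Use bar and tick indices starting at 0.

bar 0: v0=A3 v1=A4 downbeat P8
bar 1: v0=G3 v1=B3 downbeat M3
bar 2: v0=A3 v1=C4 downbeat m3
bar 3: v0=G3 v1=E4 downbeat M6
bar 4: v0=E3 v1=G3 downbeat m3
bar 5: v0=F3 v1=D4 downbeat M6
bar 6: v0=G3 v1=B3 downbeat M3
bar 7: v0=A3 v1=C4 downbeat m3
bar 8: v0=B3 v1=G4 downbeat m6
bar 9: v0=D4 v1=D5 downbeat P8
bar 10: v0=B3 v1=G4 downbeat m6
bar 11: v0=A3 v1=A4 downbeat P8
  -> R4 @ bar 4 tick 1 v(0, 1): E3/D5 m7 untreated
  -> R7 @ bar 4 tick 1 v(1,): G3->D5 leap 19st
  -> R7 @ bar 4 tick 2 v(1,): D5->C4 leap 14st
  -> R4 @ bar 8 tick 3 v(0, 1): B3/F4 TT untreated
  -> R7 @ bar 8 tick 3 v(1,): B4->F4 leap 6st
  -> R2 @ bar 9 tick 0 v(0, 1): B3/F4 TT -> D4/D5 P8 similar

(4, 1, R4, (0, 1))
(4, 1, R7, (1,))
(4, 2, R7, (1,))
(8, 3, R4, (0, 1))
(8, 3, R7, (1,))
(9, 0, R2, (0, 1))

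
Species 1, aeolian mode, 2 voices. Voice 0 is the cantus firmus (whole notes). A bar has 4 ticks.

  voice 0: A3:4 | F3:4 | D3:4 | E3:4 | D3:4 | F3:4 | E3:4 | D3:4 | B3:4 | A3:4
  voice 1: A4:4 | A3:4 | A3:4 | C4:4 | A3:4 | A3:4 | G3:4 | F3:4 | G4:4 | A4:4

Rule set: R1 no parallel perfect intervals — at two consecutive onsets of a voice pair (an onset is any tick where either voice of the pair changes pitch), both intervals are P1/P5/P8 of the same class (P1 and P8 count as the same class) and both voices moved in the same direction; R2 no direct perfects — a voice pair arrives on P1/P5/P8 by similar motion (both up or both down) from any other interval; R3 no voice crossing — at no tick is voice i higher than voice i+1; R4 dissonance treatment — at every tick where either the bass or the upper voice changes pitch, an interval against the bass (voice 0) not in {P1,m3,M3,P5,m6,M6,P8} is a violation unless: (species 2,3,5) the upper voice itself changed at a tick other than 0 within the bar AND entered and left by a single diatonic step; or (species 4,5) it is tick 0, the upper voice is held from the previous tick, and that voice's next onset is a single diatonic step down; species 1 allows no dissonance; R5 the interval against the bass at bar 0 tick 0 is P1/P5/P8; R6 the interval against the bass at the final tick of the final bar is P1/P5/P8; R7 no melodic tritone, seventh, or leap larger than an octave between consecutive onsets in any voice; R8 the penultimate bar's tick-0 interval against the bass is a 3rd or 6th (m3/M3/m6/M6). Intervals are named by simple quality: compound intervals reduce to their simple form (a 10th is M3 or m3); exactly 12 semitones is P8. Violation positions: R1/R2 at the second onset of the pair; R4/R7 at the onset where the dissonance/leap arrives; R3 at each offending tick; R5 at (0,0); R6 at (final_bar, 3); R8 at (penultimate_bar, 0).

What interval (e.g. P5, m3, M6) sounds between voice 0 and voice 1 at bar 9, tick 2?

voice 0=A3 voice 1=A4 -> P8

P8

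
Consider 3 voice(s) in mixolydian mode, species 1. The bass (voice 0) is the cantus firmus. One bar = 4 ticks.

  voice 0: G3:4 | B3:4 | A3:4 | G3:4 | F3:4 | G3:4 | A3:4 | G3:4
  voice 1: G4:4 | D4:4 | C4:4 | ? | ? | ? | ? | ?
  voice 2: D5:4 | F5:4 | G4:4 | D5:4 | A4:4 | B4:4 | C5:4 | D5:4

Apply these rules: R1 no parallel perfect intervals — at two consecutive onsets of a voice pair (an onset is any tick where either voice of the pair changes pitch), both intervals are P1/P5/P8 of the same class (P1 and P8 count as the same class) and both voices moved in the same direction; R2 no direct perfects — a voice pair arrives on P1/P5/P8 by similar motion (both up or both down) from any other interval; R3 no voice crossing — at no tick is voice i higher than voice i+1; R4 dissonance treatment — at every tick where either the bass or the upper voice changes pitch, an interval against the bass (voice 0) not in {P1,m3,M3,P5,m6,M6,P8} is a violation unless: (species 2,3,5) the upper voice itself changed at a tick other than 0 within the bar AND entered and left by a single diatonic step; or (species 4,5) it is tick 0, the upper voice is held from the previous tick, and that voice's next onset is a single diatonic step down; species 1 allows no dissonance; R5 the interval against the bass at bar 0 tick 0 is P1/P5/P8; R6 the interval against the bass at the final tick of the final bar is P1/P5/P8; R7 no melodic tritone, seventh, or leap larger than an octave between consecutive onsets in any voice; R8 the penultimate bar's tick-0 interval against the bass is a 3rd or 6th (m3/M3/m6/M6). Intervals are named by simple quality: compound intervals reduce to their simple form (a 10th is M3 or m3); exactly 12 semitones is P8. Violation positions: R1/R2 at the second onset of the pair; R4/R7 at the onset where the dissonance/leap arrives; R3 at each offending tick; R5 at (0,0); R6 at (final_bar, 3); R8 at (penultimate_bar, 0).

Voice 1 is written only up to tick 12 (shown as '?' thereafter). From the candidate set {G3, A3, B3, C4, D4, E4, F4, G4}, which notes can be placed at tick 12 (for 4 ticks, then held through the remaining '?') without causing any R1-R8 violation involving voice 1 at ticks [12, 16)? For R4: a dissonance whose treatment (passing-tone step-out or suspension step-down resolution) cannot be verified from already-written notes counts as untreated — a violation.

{B3, E4}

G3: violates R2
A3: violates R4
B3: legal
C4: violates R4
D4: violates R2
E4: legal
F4: violates R4
G4: violates R1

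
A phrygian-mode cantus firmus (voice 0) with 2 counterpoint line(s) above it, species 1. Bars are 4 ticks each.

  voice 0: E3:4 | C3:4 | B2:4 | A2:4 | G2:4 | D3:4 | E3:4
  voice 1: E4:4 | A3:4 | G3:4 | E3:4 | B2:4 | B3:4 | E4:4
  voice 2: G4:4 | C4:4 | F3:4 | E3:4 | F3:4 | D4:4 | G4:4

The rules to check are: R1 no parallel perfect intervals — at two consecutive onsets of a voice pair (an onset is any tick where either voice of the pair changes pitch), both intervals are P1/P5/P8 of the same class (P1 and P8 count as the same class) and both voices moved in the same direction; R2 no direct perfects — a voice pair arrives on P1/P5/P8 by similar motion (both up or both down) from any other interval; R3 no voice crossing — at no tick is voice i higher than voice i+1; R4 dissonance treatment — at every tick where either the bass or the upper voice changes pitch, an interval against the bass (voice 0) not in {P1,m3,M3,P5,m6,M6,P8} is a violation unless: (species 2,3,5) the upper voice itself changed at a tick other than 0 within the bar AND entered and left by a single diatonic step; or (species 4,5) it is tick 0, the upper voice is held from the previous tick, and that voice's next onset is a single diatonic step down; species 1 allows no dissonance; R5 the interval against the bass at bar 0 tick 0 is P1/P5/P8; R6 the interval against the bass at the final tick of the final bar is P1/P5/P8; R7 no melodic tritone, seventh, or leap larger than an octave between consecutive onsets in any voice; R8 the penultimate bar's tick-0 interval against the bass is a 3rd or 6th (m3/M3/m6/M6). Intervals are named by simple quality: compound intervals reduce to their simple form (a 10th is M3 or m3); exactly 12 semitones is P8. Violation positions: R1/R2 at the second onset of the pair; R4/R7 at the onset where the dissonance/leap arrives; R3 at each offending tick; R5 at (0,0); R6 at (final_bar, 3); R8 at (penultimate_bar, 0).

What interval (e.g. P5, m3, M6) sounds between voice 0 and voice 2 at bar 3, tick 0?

P5

voice 0=A2 voice 2=E3 -> P5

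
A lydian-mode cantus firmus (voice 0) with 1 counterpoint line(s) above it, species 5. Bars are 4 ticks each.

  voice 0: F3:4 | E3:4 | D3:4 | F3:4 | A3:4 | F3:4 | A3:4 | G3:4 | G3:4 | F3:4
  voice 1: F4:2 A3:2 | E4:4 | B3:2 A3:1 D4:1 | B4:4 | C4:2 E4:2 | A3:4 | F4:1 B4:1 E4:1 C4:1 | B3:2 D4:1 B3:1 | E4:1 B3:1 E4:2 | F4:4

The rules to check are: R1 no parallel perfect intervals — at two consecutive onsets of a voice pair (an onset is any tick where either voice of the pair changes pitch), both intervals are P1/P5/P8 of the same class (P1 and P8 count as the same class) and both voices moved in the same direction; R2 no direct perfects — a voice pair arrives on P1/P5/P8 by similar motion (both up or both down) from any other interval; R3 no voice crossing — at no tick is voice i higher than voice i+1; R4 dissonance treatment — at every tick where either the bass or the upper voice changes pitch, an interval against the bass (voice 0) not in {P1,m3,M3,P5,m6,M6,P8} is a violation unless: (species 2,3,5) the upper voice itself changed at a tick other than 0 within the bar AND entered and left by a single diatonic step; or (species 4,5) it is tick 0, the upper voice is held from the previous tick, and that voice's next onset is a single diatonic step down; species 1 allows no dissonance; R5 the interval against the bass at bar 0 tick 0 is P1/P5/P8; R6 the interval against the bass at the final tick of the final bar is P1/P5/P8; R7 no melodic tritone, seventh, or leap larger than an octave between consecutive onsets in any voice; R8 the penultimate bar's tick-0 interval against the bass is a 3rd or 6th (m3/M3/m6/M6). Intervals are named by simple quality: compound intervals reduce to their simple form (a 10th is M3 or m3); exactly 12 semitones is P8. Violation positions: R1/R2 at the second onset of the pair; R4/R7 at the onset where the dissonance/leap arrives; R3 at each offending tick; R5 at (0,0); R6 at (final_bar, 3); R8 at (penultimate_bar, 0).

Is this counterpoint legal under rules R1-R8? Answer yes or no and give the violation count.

No (4 violations)

bar 0: v0=F3 v1=F4 (P8)
bar 1: v0=E3 v1=E4 (P8)
bar 2: v0=D3 v1=B3 (M6)
bar 3: v0=F3 v1=B4 (TT)
bar 4: v0=A3 v1=C4 (m3)
bar 5: v0=F3 v1=A3 (M3)
bar 6: v0=A3 v1=F4 (m6)
bar 7: v0=G3 v1=B3 (M3)
bar 8: v0=G3 v1=E4 (M6)
bar 9: v0=F3 v1=F4 (P8)
  R4 @ bar3.0: F3/B4 TT untreated
  R7 @ bar4.0: B4->C4 leap 11st
  R4 @ bar6.1: A3/B4 M2 untreated
  R7 @ bar6.1: F4->B4 leap 6st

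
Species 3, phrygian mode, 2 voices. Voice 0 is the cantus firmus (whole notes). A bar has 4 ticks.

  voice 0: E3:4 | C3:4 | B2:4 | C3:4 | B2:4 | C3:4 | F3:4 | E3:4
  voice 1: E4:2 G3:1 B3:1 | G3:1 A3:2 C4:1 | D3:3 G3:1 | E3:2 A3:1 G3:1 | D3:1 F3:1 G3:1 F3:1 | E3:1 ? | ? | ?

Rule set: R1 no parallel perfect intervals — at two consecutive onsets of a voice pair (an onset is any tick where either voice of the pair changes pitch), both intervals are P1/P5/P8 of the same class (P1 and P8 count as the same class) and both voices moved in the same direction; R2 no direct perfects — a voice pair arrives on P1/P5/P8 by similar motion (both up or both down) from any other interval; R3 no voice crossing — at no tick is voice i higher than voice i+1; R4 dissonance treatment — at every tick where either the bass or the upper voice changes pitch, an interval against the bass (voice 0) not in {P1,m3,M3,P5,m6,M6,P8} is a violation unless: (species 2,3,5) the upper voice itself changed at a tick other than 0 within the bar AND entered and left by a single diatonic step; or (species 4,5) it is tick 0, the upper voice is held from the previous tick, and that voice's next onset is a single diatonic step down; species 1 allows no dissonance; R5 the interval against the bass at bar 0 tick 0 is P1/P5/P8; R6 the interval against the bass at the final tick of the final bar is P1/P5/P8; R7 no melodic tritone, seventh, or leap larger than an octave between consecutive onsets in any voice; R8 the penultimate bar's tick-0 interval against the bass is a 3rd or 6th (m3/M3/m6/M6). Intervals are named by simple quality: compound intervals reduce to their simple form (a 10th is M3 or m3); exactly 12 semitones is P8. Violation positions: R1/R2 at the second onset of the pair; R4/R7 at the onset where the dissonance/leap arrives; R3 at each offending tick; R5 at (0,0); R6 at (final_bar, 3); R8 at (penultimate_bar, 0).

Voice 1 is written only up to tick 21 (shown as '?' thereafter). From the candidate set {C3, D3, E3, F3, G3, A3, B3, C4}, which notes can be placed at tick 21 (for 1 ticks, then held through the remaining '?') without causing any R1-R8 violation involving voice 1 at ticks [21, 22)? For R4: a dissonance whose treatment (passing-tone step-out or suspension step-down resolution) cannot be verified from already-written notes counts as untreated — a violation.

{A3, C3, C4, E3, G3}

C3: legal
D3: violates R4
E3: legal
F3: violates R4
G3: legal
A3: legal
B3: violates R4
C4: legal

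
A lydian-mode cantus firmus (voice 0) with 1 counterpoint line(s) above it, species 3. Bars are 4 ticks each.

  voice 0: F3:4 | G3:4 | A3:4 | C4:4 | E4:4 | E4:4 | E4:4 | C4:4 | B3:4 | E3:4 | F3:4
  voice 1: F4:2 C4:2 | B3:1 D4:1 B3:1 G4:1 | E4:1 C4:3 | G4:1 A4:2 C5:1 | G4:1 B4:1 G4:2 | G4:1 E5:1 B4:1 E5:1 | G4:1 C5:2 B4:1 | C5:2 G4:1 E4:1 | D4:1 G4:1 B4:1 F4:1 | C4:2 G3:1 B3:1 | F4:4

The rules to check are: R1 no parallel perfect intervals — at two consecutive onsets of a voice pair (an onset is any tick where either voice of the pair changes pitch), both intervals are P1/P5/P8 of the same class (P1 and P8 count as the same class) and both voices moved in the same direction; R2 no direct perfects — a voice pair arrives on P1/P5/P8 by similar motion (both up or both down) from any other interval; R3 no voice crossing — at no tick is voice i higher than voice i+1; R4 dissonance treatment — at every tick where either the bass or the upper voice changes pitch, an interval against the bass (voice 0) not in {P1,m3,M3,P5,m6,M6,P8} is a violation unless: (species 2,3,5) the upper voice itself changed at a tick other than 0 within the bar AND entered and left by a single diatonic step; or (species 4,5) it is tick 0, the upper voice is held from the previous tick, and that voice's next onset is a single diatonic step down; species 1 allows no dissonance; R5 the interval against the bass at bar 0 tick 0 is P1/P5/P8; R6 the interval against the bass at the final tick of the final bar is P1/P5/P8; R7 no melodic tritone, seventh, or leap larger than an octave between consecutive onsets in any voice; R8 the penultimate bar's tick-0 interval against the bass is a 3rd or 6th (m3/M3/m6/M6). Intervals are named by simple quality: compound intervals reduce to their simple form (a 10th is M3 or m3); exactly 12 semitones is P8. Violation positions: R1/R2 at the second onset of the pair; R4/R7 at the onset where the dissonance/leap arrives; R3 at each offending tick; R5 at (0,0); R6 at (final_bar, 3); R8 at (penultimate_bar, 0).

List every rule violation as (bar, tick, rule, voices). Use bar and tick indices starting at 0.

bar 0: v0=F3 v1=F4 downbeat P8
bar 1: v0=G3 v1=B3 downbeat M3
bar 2: v0=A3 v1=E4 downbeat P5
bar 3: v0=C4 v1=G4 downbeat P5
bar 4: v0=E4 v1=G4 downbeat m3
bar 5: v0=E4 v1=G4 downbeat m3
bar 6: v0=E4 v1=G4 downbeat m3
bar 7: v0=C4 v1=C5 downbeat P8
bar 8: v0=B3 v1=D4 downbeat m3
bar 9: v0=E3 v1=C4 downbeat m6
bar 10: v0=F3 v1=F4 downbeat P8
  -> R2 @ bar 3 tick 0 v(0, 1): A3/C4 m3 -> C4/G4 P5 similar
  -> R4 @ bar 8 tick 3 v(0, 1): B3/F4 TT untreated
  -> R7 @ bar 8 tick 3 v(1,): B4->F4 leap 6st
  -> R2 @ bar 10 tick 0 v(0, 1): E3/B3 P5 -> F3/F4 P8 similar
  -> R7 @ bar 10 tick 0 v(1,): B3->F4 leap 6st

(3, 0, R2, (0, 1))
(8, 3, R4, (0, 1))
(8, 3, R7, (1,))
(10, 0, R2, (0, 1))
(10, 0, R7, (1,))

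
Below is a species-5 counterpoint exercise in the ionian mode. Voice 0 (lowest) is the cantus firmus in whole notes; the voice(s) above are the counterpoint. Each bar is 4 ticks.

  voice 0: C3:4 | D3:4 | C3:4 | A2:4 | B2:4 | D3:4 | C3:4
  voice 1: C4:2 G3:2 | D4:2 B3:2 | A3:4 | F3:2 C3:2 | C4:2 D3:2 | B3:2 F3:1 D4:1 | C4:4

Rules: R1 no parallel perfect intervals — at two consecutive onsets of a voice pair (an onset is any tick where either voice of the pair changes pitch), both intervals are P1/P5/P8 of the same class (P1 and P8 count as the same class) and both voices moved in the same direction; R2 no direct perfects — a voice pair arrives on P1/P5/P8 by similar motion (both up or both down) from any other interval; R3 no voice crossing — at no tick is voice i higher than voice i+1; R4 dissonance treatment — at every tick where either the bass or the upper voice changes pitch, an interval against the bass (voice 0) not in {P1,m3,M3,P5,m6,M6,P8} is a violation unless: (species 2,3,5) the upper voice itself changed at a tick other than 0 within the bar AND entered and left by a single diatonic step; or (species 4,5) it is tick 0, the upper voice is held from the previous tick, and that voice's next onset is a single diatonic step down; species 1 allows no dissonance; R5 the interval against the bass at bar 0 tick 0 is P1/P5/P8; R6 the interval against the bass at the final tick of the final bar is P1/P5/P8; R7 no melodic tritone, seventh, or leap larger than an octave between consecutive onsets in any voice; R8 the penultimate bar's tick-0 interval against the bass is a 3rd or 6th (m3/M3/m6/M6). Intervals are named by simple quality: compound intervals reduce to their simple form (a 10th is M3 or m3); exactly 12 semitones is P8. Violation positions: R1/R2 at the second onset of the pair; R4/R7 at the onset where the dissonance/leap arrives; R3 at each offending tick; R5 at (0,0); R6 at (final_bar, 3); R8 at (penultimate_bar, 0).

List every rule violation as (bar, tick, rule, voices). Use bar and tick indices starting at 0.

(1, 0, R2, (0, 1))
(4, 0, R4, (0, 1))
(4, 2, R7, (1,))
(5, 2, R7, (1,))
(6, 0, R1, (0, 1))

bar 0: v0=C3 v1=C4 downbeat P8
bar 1: v0=D3 v1=D4 downbeat P8
bar 2: v0=C3 v1=A3 downbeat M6
bar 3: v0=A2 v1=F3 downbeat m6
bar 4: v0=B2 v1=C4 downbeat m2
bar 5: v0=D3 v1=B3 downbeat M6
bar 6: v0=C3 v1=C4 downbeat P8
  -> R2 @ bar 1 tick 0 v(0, 1): C3/G3 P5 -> D3/D4 P8 similar
  -> R4 @ bar 4 tick 0 v(0, 1): B2/C4 m2 untreated
  -> R7 @ bar 4 tick 2 v(1,): C4->D3 leap 10st
  -> R7 @ bar 5 tick 2 v(1,): B3->F3 leap 6st
  -> R1 @ bar 6 tick 0 v(0, 1): D3/D4 P8 -> C3/C4 P8 similar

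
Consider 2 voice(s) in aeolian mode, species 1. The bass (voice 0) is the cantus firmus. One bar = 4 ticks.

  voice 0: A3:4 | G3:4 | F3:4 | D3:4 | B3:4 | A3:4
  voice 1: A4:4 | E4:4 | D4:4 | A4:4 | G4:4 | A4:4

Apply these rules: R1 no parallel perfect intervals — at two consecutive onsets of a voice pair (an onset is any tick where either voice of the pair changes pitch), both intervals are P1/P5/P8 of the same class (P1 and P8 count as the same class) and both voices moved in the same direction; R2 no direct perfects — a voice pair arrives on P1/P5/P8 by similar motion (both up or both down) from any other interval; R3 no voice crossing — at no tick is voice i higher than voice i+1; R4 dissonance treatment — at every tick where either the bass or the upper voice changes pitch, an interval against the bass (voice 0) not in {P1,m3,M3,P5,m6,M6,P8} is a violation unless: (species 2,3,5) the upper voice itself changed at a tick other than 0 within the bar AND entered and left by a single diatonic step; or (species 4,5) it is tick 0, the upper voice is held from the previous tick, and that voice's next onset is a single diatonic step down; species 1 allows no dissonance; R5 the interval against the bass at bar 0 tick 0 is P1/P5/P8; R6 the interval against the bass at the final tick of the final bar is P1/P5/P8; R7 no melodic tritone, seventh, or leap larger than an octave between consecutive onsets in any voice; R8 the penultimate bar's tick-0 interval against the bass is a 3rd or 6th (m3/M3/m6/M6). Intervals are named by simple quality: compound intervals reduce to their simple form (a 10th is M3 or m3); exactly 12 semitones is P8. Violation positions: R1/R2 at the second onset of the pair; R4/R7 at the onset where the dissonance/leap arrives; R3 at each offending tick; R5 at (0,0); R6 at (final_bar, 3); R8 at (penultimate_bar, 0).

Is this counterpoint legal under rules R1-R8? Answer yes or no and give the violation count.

bar 0: v0=A3 v1=A4 (P8)
bar 1: v0=G3 v1=E4 (M6)
bar 2: v0=F3 v1=D4 (M6)
bar 3: v0=D3 v1=A4 (P5)
bar 4: v0=B3 v1=G4 (m6)
bar 5: v0=A3 v1=A4 (P8)

Yes (0 violations)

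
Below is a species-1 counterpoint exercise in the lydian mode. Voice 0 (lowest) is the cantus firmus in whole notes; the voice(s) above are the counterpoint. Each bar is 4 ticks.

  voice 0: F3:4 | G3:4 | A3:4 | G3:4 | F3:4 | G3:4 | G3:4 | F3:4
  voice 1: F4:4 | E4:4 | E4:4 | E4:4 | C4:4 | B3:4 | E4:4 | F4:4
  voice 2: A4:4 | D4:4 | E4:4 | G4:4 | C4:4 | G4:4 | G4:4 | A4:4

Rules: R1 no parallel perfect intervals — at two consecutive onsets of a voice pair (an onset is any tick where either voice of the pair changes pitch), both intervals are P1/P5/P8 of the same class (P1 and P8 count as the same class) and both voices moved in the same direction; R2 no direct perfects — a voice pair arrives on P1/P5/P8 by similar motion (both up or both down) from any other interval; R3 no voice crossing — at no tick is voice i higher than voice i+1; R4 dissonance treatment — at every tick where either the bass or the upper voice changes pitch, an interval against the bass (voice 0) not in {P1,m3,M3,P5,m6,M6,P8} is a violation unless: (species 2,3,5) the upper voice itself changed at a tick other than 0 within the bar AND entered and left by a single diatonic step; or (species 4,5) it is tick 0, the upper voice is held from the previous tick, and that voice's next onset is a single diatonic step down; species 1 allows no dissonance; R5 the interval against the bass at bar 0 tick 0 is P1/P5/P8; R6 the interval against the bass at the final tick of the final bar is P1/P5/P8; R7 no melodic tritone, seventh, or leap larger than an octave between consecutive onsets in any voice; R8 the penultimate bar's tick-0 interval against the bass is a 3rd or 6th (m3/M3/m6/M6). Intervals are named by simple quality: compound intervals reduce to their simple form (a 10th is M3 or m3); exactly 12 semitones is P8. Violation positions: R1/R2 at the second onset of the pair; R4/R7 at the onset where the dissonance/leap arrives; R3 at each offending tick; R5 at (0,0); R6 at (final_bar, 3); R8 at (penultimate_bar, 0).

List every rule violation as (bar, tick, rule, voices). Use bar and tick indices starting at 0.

(0, 0, R5, (0, 2))
(1, 0, R3, (1, 2))
(1, 1, R3, (1, 2))
(1, 2, R3, (1, 2))
(1, 3, R3, (1, 2))
(2, 0, R1, (0, 2))
(4, 0, R2, (0, 1))
(4, 0, R2, (0, 2))
(4, 0, R2, (1, 2))
(5, 0, R2, (0, 2))
(6, 0, R8, (0, 2))
(7, 3, R6, (0, 2))

bar 0: v0=F3 v1=F4 v2=A4 downbeat M3
bar 1: v0=G3 v1=E4 v2=D4 downbeat P5
bar 2: v0=A3 v1=E4 v2=E4 downbeat P5
bar 3: v0=G3 v1=E4 v2=G4 downbeat P8
bar 4: v0=F3 v1=C4 v2=C4 downbeat P5
bar 5: v0=G3 v1=B3 v2=G4 downbeat P8
bar 6: v0=G3 v1=E4 v2=G4 downbeat P8
bar 7: v0=F3 v1=F4 v2=A4 downbeat M3
  -> R5 @ bar 0 tick 0 v(0, 2): opens on M3
  -> R3 @ bar 1 tick 0 v(1, 2): E4 above D4
  -> R3 @ bar 1 tick 1 v(1, 2): E4 above D4
  -> R3 @ bar 1 tick 2 v(1, 2): E4 above D4
  -> R3 @ bar 1 tick 3 v(1, 2): E4 above D4
  -> R1 @ bar 2 tick 0 v(0, 2): G3/D4 P5 -> A3/E4 P5 similar
  -> R2 @ bar 4 tick 0 v(0, 1): G3/E4 M6 -> F3/C4 P5 similar
  -> R2 @ bar 4 tick 0 v(0, 2): G3/G4 P8 -> F3/C4 P5 similar
  -> R2 @ bar 4 tick 0 v(1, 2): E4/G4 m3 -> C4/C4 P1 similar
  -> R2 @ bar 5 tick 0 v(0, 2): F3/C4 P5 -> G3/G4 P8 similar
  -> R8 @ bar 6 tick 0 v(0, 2): penult P8 not 3rd/6th
  -> R6 @ bar 7 tick 3 v(0, 2): closes on M3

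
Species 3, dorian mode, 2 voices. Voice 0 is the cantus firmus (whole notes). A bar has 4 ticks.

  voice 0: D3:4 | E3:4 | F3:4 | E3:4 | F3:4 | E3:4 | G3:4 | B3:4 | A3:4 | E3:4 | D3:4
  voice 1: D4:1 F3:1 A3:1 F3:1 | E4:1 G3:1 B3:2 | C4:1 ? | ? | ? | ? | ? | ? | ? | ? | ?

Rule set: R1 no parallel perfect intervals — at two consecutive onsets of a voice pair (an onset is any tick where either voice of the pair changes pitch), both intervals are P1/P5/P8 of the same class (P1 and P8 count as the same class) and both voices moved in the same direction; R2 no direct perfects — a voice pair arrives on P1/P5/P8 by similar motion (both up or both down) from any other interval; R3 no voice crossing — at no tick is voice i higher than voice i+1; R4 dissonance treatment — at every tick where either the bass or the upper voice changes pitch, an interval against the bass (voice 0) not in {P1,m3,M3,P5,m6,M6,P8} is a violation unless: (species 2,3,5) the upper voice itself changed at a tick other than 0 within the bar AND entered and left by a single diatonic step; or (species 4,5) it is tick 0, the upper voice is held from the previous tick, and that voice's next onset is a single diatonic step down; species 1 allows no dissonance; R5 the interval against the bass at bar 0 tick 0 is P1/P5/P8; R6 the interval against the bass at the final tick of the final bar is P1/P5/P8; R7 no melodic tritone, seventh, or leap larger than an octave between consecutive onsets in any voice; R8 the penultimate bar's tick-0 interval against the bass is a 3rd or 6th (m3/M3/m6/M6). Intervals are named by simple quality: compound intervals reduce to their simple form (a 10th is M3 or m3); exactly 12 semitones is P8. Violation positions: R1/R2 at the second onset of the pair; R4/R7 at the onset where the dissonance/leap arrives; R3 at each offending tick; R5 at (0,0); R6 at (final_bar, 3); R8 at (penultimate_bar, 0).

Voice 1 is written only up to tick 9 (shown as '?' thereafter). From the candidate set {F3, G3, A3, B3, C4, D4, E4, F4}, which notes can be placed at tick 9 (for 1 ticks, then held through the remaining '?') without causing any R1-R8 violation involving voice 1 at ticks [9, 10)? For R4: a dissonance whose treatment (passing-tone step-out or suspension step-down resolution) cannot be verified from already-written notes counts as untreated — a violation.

{A3, C4, D4, F3, F4}

F3: legal
G3: violates R4
A3: legal
B3: violates R4
C4: legal
D4: legal
E4: violates R4
F4: legal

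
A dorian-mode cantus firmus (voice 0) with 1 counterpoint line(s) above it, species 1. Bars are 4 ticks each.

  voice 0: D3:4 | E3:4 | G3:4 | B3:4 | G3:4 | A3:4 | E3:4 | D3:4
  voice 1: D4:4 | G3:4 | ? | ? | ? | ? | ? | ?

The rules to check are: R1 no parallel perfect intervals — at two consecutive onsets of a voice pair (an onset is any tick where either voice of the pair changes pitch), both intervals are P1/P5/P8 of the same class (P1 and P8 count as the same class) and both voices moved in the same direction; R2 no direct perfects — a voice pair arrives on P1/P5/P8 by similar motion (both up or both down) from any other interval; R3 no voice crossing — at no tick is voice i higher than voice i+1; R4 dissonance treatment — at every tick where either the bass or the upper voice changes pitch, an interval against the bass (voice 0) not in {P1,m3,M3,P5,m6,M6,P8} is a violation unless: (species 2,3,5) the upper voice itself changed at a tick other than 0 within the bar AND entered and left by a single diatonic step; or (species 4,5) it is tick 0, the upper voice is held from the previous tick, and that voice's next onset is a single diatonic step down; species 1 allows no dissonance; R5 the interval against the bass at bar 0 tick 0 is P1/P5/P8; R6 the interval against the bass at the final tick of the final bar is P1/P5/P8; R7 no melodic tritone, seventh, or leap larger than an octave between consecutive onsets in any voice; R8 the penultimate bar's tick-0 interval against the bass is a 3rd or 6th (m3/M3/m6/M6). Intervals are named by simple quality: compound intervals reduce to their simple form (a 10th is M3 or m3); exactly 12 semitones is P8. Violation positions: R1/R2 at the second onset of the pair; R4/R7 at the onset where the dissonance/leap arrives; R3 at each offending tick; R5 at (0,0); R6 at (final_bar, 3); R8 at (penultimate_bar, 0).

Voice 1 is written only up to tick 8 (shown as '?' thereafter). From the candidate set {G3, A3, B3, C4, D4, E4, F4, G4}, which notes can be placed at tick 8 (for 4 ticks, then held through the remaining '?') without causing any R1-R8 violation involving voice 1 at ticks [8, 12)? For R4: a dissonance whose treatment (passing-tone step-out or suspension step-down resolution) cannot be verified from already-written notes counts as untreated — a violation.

{B3, E4, G3}

G3: legal
A3: violates R4
B3: legal
C4: violates R4
D4: violates R2
E4: legal
F4: violates R4,R7
G4: violates R2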